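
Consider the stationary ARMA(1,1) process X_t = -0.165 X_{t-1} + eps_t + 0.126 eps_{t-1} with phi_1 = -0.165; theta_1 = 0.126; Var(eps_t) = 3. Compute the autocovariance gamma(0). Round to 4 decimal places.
\gamma(0) = 3.0047

Multiply the model equation by X_{t-k} and take expectations. With theta_0 = psi_0 = 1 and psi_j the MA(infinity) weights, this gives
  gamma(k) - sum_i phi_i gamma(k-i) = c_k,
  c_k = sigma^2 * sum_{j=k..q} theta_j psi_{j-k}   (c_k = 0 for k > q),
using gamma(-m) = gamma(m).
psi-weights needed (psi_j = theta_j + sum_i phi_i psi_{j-i}):
  psi_1 = theta_1 + phi_1 = 0.126 + (-0.165) = -0.039
Right-hand sides:
  c_0 = sigma^2 (1 + theta_1 psi_1) = 3 * (1 + (0.126)(-0.039)) = 3 * 0.995086 = 2.985258
  c_1 = sigma^2 theta_1 = 3 * (0.126) = 0.378
  c_2 = 0
Equations for k = 0 and k = 1 (AR order 1):
  gamma(0) = phi_1 gamma(1) + c_0
  gamma(1) = phi_1 gamma(0) + c_1
Substituting the second into the first: gamma(0) (1 - phi_1^2) = c_0 + phi_1 c_1, so
  gamma(0) = (c_0 + phi_1 c_1) / (1 - phi_1^2) = (2.985258 + (-0.165)(0.378)) / (1 - (-0.165)^2) = 2.922888 / 0.972775 = 3.004691.
Therefore gamma(0) = 3.0047 (to 4 decimal places).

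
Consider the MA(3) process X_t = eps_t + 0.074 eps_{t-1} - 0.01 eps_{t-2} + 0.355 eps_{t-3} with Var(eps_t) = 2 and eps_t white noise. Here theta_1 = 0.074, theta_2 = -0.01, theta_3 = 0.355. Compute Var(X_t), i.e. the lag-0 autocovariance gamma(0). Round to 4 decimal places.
\gamma(0) = 2.2632

For an MA(q) process X_t = eps_t + sum_i theta_i eps_{t-i} with
Var(eps_t) = sigma^2, the variance is
  gamma(0) = sigma^2 * (1 + sum_i theta_i^2).
  sum_i theta_i^2 = (0.074)^2 + (-0.01)^2 + (0.355)^2 = 0.005476 + 0.0001 + 0.126025 = 0.131601.
  gamma(0) = 2 * (1 + 0.131601) = 2 * 1.131601 = 2.263202, which rounds to 2.2632.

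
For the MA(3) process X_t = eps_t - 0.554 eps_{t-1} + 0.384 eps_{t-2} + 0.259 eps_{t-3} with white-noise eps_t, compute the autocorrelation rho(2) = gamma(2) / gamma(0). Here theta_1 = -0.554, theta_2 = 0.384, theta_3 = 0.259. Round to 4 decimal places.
\rho(2) = 0.1581

For an MA(q) process with theta_0 = 1, the autocovariance is
  gamma(k) = sigma^2 * sum_{i=0..q-k} theta_i * theta_{i+k},
and rho(k) = gamma(k) / gamma(0). Sigma^2 cancels.
  numerator   = (1)*(0.384) + (-0.554)*(0.259) = 0.240514.
  denominator = (1)^2 + (-0.554)^2 + (0.384)^2 + (0.259)^2 = 1.521453.
  rho(2) = 0.240514 / 1.521453 = 0.1581.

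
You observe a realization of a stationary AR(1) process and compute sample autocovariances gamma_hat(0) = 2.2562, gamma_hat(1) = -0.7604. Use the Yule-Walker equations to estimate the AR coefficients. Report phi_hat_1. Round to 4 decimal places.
\hat\phi_{1} = -0.3370

The Yule-Walker equations for an AR(p) process read, in matrix form,
  Gamma_p phi = r_p,   with   (Gamma_p)_{ij} = gamma(|i - j|),
                       (r_p)_i = gamma(i),   i,j = 1..p.
Substitute the sample gammas (Toeplitz matrix and right-hand side of size 1):
  Gamma_p = [[2.2562]]
  r_p     = [-0.7604]
With p = 1 this is the single equation gamma(0) phi_1 = gamma(1):
  phi_hat_1 = gamma(1) / gamma(0) = -0.7604 / 2.2562 = -0.3370.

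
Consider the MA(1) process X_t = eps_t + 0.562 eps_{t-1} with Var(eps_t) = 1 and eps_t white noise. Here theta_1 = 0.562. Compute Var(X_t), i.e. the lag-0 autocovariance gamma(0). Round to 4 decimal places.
\gamma(0) = 1.3158

For an MA(q) process X_t = eps_t + sum_i theta_i eps_{t-i} with
Var(eps_t) = sigma^2, the variance is
  gamma(0) = sigma^2 * (1 + sum_i theta_i^2).
  sum_i theta_i^2 = (0.562)^2 = 0.315844.
  gamma(0) = 1 * (1 + 0.315844) = 1 * 1.315844 = 1.315844, which rounds to 1.3158.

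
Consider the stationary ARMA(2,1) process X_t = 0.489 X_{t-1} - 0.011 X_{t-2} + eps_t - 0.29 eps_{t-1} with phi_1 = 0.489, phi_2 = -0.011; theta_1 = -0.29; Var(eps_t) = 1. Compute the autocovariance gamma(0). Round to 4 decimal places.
\gamma(0) = 1.0491

Multiply the model equation by X_{t-k} and take expectations. With theta_0 = psi_0 = 1 and psi_j the MA(infinity) weights, this gives
  gamma(k) - sum_i phi_i gamma(k-i) = c_k,
  c_k = sigma^2 * sum_{j=k..q} theta_j psi_{j-k}   (c_k = 0 for k > q),
using gamma(-m) = gamma(m).
psi-weights needed (psi_j = theta_j + sum_i phi_i psi_{j-i}):
  psi_1 = theta_1 + phi_1 = -0.29 + (0.489) = 0.199
Right-hand sides:
  c_0 = sigma^2 (1 + theta_1 psi_1) = 1 * (1 + (-0.29)(0.199)) = 1 * 0.94229 = 0.94229
  c_1 = sigma^2 theta_1 = 1 * (-0.29) = -0.29
  c_2 = 0
Equations for k = 0, 1, 2 (AR order 2, c_2 = 0):
  (E0) gamma(0) = phi_1 gamma(1) + phi_2 gamma(2) + c_0
  (E1) gamma(1) = phi_1 gamma(0) + phi_2 gamma(1) + c_1
  (E2) gamma(2) = phi_1 gamma(1) + phi_2 gamma(0)
From (E1): gamma(1) = A gamma(0) + B with
  A = phi_1 / (1 - phi_2) = 0.489 / 1.011 = 0.48368,   B = c_1 / (1 - phi_2) = -0.29 / 1.011 = -0.286845.
Insert (E2) into (E0): gamma(0) (1 - phi_2^2) = phi_1 (1 + phi_2) gamma(1) + c_0.
  phi_1 (1 + phi_2) = (0.489)(0.989) = 0.483621,   1 - phi_2^2 = 0.999879.
Replace gamma(1) by A gamma(0) + B and collect gamma(0):
  gamma(0) [0.999879 - (0.483621)(0.48368)] = (0.483621)(-0.286845) + 0.94229
  gamma(0) * 0.765961 = 0.803566
  gamma(0) = 0.803566 / 0.765961 = 1.049094.
Therefore gamma(0) = 1.0491 (to 4 decimal places).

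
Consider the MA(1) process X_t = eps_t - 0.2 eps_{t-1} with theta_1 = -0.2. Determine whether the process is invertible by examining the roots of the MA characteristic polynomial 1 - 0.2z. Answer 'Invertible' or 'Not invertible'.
\text{Invertible}

The MA(q) characteristic polynomial is P(z) = 1 - 0.2z.
Invertibility requires all roots to lie outside the unit circle, i.e. |z| > 1 for every root.
This is linear in z: 1 + (-0.2) z = 0  =>  z = -1/(-0.2) = 5,  |z| = 5.
Moduli of all roots: 5.0000.
All moduli strictly greater than 1? Yes.
Verdict: Invertible.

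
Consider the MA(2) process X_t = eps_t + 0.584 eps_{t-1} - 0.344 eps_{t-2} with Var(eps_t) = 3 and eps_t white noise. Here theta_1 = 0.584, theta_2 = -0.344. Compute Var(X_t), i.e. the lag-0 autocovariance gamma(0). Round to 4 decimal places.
\gamma(0) = 4.3782

For an MA(q) process X_t = eps_t + sum_i theta_i eps_{t-i} with
Var(eps_t) = sigma^2, the variance is
  gamma(0) = sigma^2 * (1 + sum_i theta_i^2).
  sum_i theta_i^2 = (0.584)^2 + (-0.344)^2 = 0.341056 + 0.118336 = 0.459392.
  gamma(0) = 3 * (1 + 0.459392) = 3 * 1.459392 = 4.378176, which rounds to 4.3782.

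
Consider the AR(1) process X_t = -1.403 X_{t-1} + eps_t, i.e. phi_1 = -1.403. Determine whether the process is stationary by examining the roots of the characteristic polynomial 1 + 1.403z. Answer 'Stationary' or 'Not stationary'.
\text{Not stationary}

The AR(p) characteristic polynomial is P(z) = 1 + 1.403z.
Stationarity requires all roots to lie outside the unit circle, i.e. |z| > 1 for every root.
This is linear in z: 1 + (1.403) z = 0  =>  z = -1/(1.403) = -0.712758,  |z| = 0.712758.
Moduli of all roots: 0.7128.
All moduli strictly greater than 1? No.
Verdict: Not stationary.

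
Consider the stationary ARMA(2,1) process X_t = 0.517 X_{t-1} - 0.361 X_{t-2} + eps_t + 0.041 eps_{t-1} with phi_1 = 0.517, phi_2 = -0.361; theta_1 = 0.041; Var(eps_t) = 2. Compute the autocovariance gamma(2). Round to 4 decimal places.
\gamma(2) = -0.4258

Multiply the model equation by X_{t-k} and take expectations. With theta_0 = psi_0 = 1 and psi_j the MA(infinity) weights, this gives
  gamma(k) - sum_i phi_i gamma(k-i) = c_k,
  c_k = sigma^2 * sum_{j=k..q} theta_j psi_{j-k}   (c_k = 0 for k > q),
using gamma(-m) = gamma(m).
psi-weights needed (psi_j = theta_j + sum_i phi_i psi_{j-i}):
  psi_1 = theta_1 + phi_1 = 0.041 + (0.517) = 0.558
Right-hand sides:
  c_0 = sigma^2 (1 + theta_1 psi_1) = 2 * (1 + (0.041)(0.558)) = 2 * 1.022878 = 2.045756
  c_1 = sigma^2 theta_1 = 2 * (0.041) = 0.082
  c_2 = 0
Equations for k = 0, 1, 2 (AR order 2, c_2 = 0):
  (E0) gamma(0) = phi_1 gamma(1) + phi_2 gamma(2) + c_0
  (E1) gamma(1) = phi_1 gamma(0) + phi_2 gamma(1) + c_1
  (E2) gamma(2) = phi_1 gamma(1) + phi_2 gamma(0)
From (E1): gamma(1) = A gamma(0) + B with
  A = phi_1 / (1 - phi_2) = 0.517 / 1.361 = 0.379868,   B = c_1 / (1 - phi_2) = 0.082 / 1.361 = 0.06025.
Insert (E2) into (E0): gamma(0) (1 - phi_2^2) = phi_1 (1 + phi_2) gamma(1) + c_0.
  phi_1 (1 + phi_2) = (0.517)(0.639) = 0.330363,   1 - phi_2^2 = 0.869679.
Replace gamma(1) by A gamma(0) + B and collect gamma(0):
  gamma(0) [0.869679 - (0.330363)(0.379868)] = (0.330363)(0.06025) + 2.045756
  gamma(0) * 0.744185 = 2.06566
  gamma(0) = 2.06566 / 0.744185 = 2.775736.
  gamma(1) = A gamma(0) + B = (0.379868)(2.775736) + (0.06025) = 1.114662.
  gamma(2) = phi_1 gamma(1) + phi_2 gamma(0) = (0.517)(1.114662) + (-0.361)(2.775736) = -0.42576.
Therefore gamma(2) = -0.4258 (to 4 decimal places).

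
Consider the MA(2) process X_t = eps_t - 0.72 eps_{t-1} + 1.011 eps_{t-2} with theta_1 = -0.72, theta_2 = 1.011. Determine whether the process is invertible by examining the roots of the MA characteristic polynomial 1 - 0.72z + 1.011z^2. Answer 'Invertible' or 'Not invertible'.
\text{Not invertible}

The MA(q) characteristic polynomial is P(z) = 1 - 0.72z + 1.011z^2.
Invertibility requires all roots to lie outside the unit circle, i.e. |z| > 1 for every root.
Set 1 + (-0.72) z + (1.011) z^2 = 0, i.e. a z^2 + b z + c = 0 with a = 1.011, b = -0.72, c = 1.
Discriminant D = b^2 - 4ac = (-0.72)^2 - 4*(1.011)*1 = 0.5184 - (4.044) = -3.5256.
D < 0, so the roots are the complex-conjugate pair z = (-b +/- i sqrt(-D)) / (2a) = 0.3561 +/- 0.9286i.
For a conjugate pair |z|^2 = z * conj(z) = (product of roots) = c/a = 1/(1.011) = 0.98912, so |z| = sqrt(0.98912) = 0.9945 for both roots.
Moduli of all roots: 0.9945, 0.9945.
All moduli strictly greater than 1? No.
Verdict: Not invertible.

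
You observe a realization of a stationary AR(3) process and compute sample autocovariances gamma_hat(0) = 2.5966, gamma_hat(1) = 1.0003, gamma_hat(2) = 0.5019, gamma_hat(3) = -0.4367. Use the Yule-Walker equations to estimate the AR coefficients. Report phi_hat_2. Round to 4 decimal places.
\hat\phi_{2} = 0.1640

The Yule-Walker equations for an AR(p) process read, in matrix form,
  Gamma_p phi = r_p,   with   (Gamma_p)_{ij} = gamma(|i - j|),
                       (r_p)_i = gamma(i),   i,j = 1..p.
Substitute the sample gammas (Toeplitz matrix and right-hand side of size 3):
  Gamma_p = [[2.5966, 1.0003, 0.5019], [1.0003, 2.5966, 1.0003], [0.5019, 1.0003, 2.5966]]
  r_p     = [1.0003, 0.5019, -0.4367]
Written out (R1..R3):
  (R1) 2.5966 phi_1 + 1.0003 phi_2 + 0.5019 phi_3 = 1.0003
  (R2) 1.0003 phi_1 + 2.5966 phi_2 + 1.0003 phi_3 = 0.5019
  (R3) 0.5019 phi_1 + 1.0003 phi_2 + 2.5966 phi_3 = -0.4367
Gaussian elimination:
  R2 <- R2 - (1.0003/2.5966) R1 = R2 - (0.385235) R1:  2.21125 phi_2 + 0.806951 phi_3 = 0.11655
  R3 <- R3 - (0.5019/2.5966) R1 = R3 - (0.193291) R1:  0.806951 phi_2 + 2.499587 phi_3 = -0.630049
  R3 <- R3 - (0.806951/2.21125) R2 = R3 - (0.36493) R2:  2.205107 phi_3 = -0.672582
Back-substitution:
  phi_hat_3 = -0.672582 / 2.205107 = -0.305011
  phi_hat_2 = (0.11655 - (0.806951)(-0.305011)) / 2.21125 = 0.164015
  phi_hat_1 = (1.0003 - (1.0003)(0.164015) - (0.5019)(-0.305011)) / 2.5966 = 0.381006
So phi_hat = [0.3810, 0.1640, -0.3050].
Therefore phi_hat_2 = 0.1640.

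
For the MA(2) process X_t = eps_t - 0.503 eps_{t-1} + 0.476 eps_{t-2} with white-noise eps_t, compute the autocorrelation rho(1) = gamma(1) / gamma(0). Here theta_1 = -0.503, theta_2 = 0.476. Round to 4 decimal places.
\rho(1) = -0.5018

For an MA(q) process with theta_0 = 1, the autocovariance is
  gamma(k) = sigma^2 * sum_{i=0..q-k} theta_i * theta_{i+k},
and rho(k) = gamma(k) / gamma(0). Sigma^2 cancels.
  numerator   = (1)*(-0.503) + (-0.503)*(0.476) = -0.742428.
  denominator = (1)^2 + (-0.503)^2 + (0.476)^2 = 1.479585.
  rho(1) = -0.742428 / 1.479585 = -0.5018.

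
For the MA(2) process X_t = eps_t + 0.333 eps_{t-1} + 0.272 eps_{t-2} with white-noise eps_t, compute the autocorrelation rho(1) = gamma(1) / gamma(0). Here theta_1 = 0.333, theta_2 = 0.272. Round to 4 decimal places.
\rho(1) = 0.3575

For an MA(q) process with theta_0 = 1, the autocovariance is
  gamma(k) = sigma^2 * sum_{i=0..q-k} theta_i * theta_{i+k},
and rho(k) = gamma(k) / gamma(0). Sigma^2 cancels.
  numerator   = (1)*(0.333) + (0.333)*(0.272) = 0.423576.
  denominator = (1)^2 + (0.333)^2 + (0.272)^2 = 1.184873.
  rho(1) = 0.423576 / 1.184873 = 0.3575.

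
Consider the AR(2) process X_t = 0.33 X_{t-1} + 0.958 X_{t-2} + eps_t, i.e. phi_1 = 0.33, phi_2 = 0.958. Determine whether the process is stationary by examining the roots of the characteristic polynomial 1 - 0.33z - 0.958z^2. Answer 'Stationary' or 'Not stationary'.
\text{Not stationary}

The AR(p) characteristic polynomial is P(z) = 1 - 0.33z - 0.958z^2.
Stationarity requires all roots to lie outside the unit circle, i.e. |z| > 1 for every root.
Set 1 + (-0.33) z + (-0.958) z^2 = 0, i.e. a z^2 + b z + c = 0 with a = -0.958, b = -0.33, c = 1.
Discriminant D = b^2 - 4ac = (-0.33)^2 - 4*(-0.958)*1 = 0.1089 - (-3.832) = 3.9409.
D >= 0, so the roots are real: z = (-b +/- sqrt(D)) / (2a) = (0.33 +/- 1.98517) / (-1.916).
  z_1 = (0.33 + 1.98517) / (-1.916) = -1.2083,   |z_1| = 1.2083.
  z_2 = (0.33 - 1.98517) / (-1.916) = 0.8639,   |z_2| = 0.8639.
Moduli of all roots: 1.2083, 0.8639.
All moduli strictly greater than 1? No.
Verdict: Not stationary.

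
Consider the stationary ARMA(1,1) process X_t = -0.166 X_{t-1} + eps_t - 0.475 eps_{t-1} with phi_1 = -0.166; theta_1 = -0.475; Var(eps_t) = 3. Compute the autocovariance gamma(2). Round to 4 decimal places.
\gamma(2) = 0.3541

Multiply the model equation by X_{t-k} and take expectations. With theta_0 = psi_0 = 1 and psi_j the MA(infinity) weights, this gives
  gamma(k) - sum_i phi_i gamma(k-i) = c_k,
  c_k = sigma^2 * sum_{j=k..q} theta_j psi_{j-k}   (c_k = 0 for k > q),
using gamma(-m) = gamma(m).
psi-weights needed (psi_j = theta_j + sum_i phi_i psi_{j-i}):
  psi_1 = theta_1 + phi_1 = -0.475 + (-0.166) = -0.641
Right-hand sides:
  c_0 = sigma^2 (1 + theta_1 psi_1) = 3 * (1 + (-0.475)(-0.641)) = 3 * 1.304475 = 3.913425
  c_1 = sigma^2 theta_1 = 3 * (-0.475) = -1.425
  c_2 = 0
Equations for k = 0 and k = 1 (AR order 1):
  gamma(0) = phi_1 gamma(1) + c_0
  gamma(1) = phi_1 gamma(0) + c_1
Substituting the second into the first: gamma(0) (1 - phi_1^2) = c_0 + phi_1 c_1, so
  gamma(0) = (c_0 + phi_1 c_1) / (1 - phi_1^2) = (3.913425 + (-0.166)(-1.425)) / (1 - (-0.166)^2) = 4.149975 / 0.972444 = 4.267572.
  gamma(1) = phi_1 gamma(0) + c_1 = (-0.166)(4.267572) + (-1.425) = -2.133417.
For k = 2 (> q): gamma(2) = phi_1 gamma(1) = (-0.166)(-2.133417) = 0.354147.
Therefore gamma(2) = 0.3541 (to 4 decimal places).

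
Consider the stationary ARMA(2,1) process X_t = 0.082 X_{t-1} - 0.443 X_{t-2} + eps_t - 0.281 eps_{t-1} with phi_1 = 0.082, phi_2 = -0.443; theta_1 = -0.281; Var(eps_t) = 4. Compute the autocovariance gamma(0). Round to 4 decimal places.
\gamma(0) = 5.2276

Multiply the model equation by X_{t-k} and take expectations. With theta_0 = psi_0 = 1 and psi_j the MA(infinity) weights, this gives
  gamma(k) - sum_i phi_i gamma(k-i) = c_k,
  c_k = sigma^2 * sum_{j=k..q} theta_j psi_{j-k}   (c_k = 0 for k > q),
using gamma(-m) = gamma(m).
psi-weights needed (psi_j = theta_j + sum_i phi_i psi_{j-i}):
  psi_1 = theta_1 + phi_1 = -0.281 + (0.082) = -0.199
Right-hand sides:
  c_0 = sigma^2 (1 + theta_1 psi_1) = 4 * (1 + (-0.281)(-0.199)) = 4 * 1.055919 = 4.223676
  c_1 = sigma^2 theta_1 = 4 * (-0.281) = -1.124
  c_2 = 0
Equations for k = 0, 1, 2 (AR order 2, c_2 = 0):
  (E0) gamma(0) = phi_1 gamma(1) + phi_2 gamma(2) + c_0
  (E1) gamma(1) = phi_1 gamma(0) + phi_2 gamma(1) + c_1
  (E2) gamma(2) = phi_1 gamma(1) + phi_2 gamma(0)
From (E1): gamma(1) = A gamma(0) + B with
  A = phi_1 / (1 - phi_2) = 0.082 / 1.443 = 0.056826,   B = c_1 / (1 - phi_2) = -1.124 / 1.443 = -0.778933.
Insert (E2) into (E0): gamma(0) (1 - phi_2^2) = phi_1 (1 + phi_2) gamma(1) + c_0.
  phi_1 (1 + phi_2) = (0.082)(0.557) = 0.045674,   1 - phi_2^2 = 0.803751.
Replace gamma(1) by A gamma(0) + B and collect gamma(0):
  gamma(0) [0.803751 - (0.045674)(0.056826)] = (0.045674)(-0.778933) + 4.223676
  gamma(0) * 0.801156 = 4.188099
  gamma(0) = 4.188099 / 0.801156 = 5.227573.
Therefore gamma(0) = 5.2276 (to 4 decimal places).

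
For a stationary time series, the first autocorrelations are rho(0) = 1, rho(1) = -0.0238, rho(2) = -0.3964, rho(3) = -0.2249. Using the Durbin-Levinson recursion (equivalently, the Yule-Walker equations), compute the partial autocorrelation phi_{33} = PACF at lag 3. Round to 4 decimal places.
\phi_{33} = -0.2941

The PACF at lag k is phi_{kk}, the last component of the solution
to the Yule-Walker system G_k phi = r_k where
  (G_k)_{ij} = rho(|i - j|), (r_k)_i = rho(i), i,j = 1..k.
Equivalently, Durbin-Levinson gives phi_{kk} iteratively:
  phi_{11} = rho(1)
  phi_{kk} = [rho(k) - sum_{j=1..k-1} phi_{k-1,j} rho(k-j)]
            / [1 - sum_{j=1..k-1} phi_{k-1,j} rho(j)],
  phi_{k,j} = phi_{k-1,j} - phi_{kk} phi_{k-1,k-j},  j = 1..k-1.
Step k = 1:
  phi_11 = rho(1) = -0.0238.
Step k = 2:
  phi_22 = [rho(2) - phi_11 rho(1)] / [1 - phi_11 rho(1)] = [-0.3964 - (-0.0238)(-0.0238)] / [1 - (-0.0238)(-0.0238)]
         = -0.39696644 / 0.99943356 = -0.397191.
  Update: phi_21 = phi_11 - phi_22 phi_11 = -0.0238 - (-0.397191)(-0.0238) = -0.033253.
Step k = 3:
  phi_33 = [rho(3) - phi_21 rho(2) - phi_22 rho(1)] / [1 - phi_21 rho(1) - phi_22 rho(2)]
    numerator   = -0.2249 - (-0.033253)(-0.3964) - (-0.397191)(-0.0238) = -0.24753471
    denominator = 1 - (-0.033253)(-0.0238) - (-0.397191)(-0.3964) = 0.84176189
  phi_33 = -0.24753471 / 0.84176189 = -0.2941.
Therefore phi_{33} = -0.2941.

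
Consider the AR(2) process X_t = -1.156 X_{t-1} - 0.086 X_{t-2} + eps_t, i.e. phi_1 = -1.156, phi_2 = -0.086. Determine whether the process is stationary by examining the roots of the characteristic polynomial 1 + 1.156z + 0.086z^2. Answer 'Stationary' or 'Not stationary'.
\text{Not stationary}

The AR(p) characteristic polynomial is P(z) = 1 + 1.156z + 0.086z^2.
Stationarity requires all roots to lie outside the unit circle, i.e. |z| > 1 for every root.
Set 1 + (1.156) z + (0.086) z^2 = 0, i.e. a z^2 + b z + c = 0 with a = 0.086, b = 1.156, c = 1.
Discriminant D = b^2 - 4ac = (1.156)^2 - 4*(0.086)*1 = 1.336336 - (0.344) = 0.992336.
D >= 0, so the roots are real: z = (-b +/- sqrt(D)) / (2a) = (-1.156 +/- 0.996161) / (0.172).
  z_1 = (-1.156 + 0.996161) / (0.172) = -0.9293,   |z_1| = 0.9293.
  z_2 = (-1.156 - 0.996161) / (0.172) = -12.5126,   |z_2| = 12.5126.
Moduli of all roots: 0.9293, 12.5126.
All moduli strictly greater than 1? No.
Verdict: Not stationary.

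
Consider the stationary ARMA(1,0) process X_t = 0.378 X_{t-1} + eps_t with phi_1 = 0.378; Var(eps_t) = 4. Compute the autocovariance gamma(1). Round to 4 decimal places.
\gamma(1) = 1.7641

Multiply the model equation by X_{t-k} and take expectations. With theta_0 = psi_0 = 1 and psi_j the MA(infinity) weights, this gives
  gamma(k) - sum_i phi_i gamma(k-i) = c_k,
  c_k = sigma^2 * sum_{j=k..q} theta_j psi_{j-k}   (c_k = 0 for k > q),
using gamma(-m) = gamma(m).
Pure AR (q = 0): c_0 = sigma^2 = 4, c_k = 0 for k >= 1.
Equations for k = 0 and k = 1 (AR order 1):
  gamma(0) = phi_1 gamma(1) + c_0
  gamma(1) = phi_1 gamma(0) + c_1
Substituting the second into the first: gamma(0) (1 - phi_1^2) = c_0 + phi_1 c_1, so
  gamma(0) = c_0 / (1 - phi_1^2) = 4 / (1 - (0.378)^2) = 4 / 0.857116 = 4.666813.
  gamma(1) = phi_1 gamma(0) = (0.378)(4.666813) = 1.764055.
Therefore gamma(1) = 1.7641 (to 4 decimal places).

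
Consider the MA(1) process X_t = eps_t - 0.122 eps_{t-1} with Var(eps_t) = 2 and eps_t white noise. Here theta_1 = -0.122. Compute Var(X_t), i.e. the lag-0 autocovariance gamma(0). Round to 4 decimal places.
\gamma(0) = 2.0298

For an MA(q) process X_t = eps_t + sum_i theta_i eps_{t-i} with
Var(eps_t) = sigma^2, the variance is
  gamma(0) = sigma^2 * (1 + sum_i theta_i^2).
  sum_i theta_i^2 = (-0.122)^2 = 0.014884.
  gamma(0) = 2 * (1 + 0.014884) = 2 * 1.014884 = 2.029768, which rounds to 2.0298.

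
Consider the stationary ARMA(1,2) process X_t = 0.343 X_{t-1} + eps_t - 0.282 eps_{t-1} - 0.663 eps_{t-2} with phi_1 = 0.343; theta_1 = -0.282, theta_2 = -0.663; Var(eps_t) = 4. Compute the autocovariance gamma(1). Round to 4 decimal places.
\gamma(1) = 0.7284

Multiply the model equation by X_{t-k} and take expectations. With theta_0 = psi_0 = 1 and psi_j the MA(infinity) weights, this gives
  gamma(k) - sum_i phi_i gamma(k-i) = c_k,
  c_k = sigma^2 * sum_{j=k..q} theta_j psi_{j-k}   (c_k = 0 for k > q),
using gamma(-m) = gamma(m).
psi-weights needed (psi_j = theta_j + sum_i phi_i psi_{j-i}):
  psi_1 = theta_1 + phi_1 = -0.282 + (0.343) = 0.061
  psi_2 = theta_2 + phi_1 psi_1 = -0.663 + (0.343)(0.061) = -0.642077
Right-hand sides:
  c_0 = sigma^2 (1 + theta_1 psi_1 + theta_2 psi_2) = 4 * (1 + (-0.282)(0.061) + (-0.663)(-0.642077)) = 4 * 1.408495 = 5.63398
  c_1 = sigma^2 (theta_1 + theta_2 psi_1) = 4 * (-0.282 + (-0.663)(0.061)) = -1.289772
  c_2 = sigma^2 theta_2 = 4 * (-0.663) = -2.652
Equations for k = 0 and k = 1 (AR order 1):
  gamma(0) = phi_1 gamma(1) + c_0
  gamma(1) = phi_1 gamma(0) + c_1
Substituting the second into the first: gamma(0) (1 - phi_1^2) = c_0 + phi_1 c_1, so
  gamma(0) = (c_0 + phi_1 c_1) / (1 - phi_1^2) = (5.63398 + (0.343)(-1.289772)) / (1 - (0.343)^2) = 5.191588 / 0.882351 = 5.883813.
  gamma(1) = phi_1 gamma(0) + c_1 = (0.343)(5.883813) + (-1.289772) = 0.728376.
Therefore gamma(1) = 0.7284 (to 4 decimal places).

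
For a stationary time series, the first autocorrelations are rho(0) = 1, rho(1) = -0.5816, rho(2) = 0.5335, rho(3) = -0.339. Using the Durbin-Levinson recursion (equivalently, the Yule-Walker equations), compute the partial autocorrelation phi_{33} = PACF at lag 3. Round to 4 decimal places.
\phi_{33} = 0.0850

The PACF at lag k is phi_{kk}, the last component of the solution
to the Yule-Walker system G_k phi = r_k where
  (G_k)_{ij} = rho(|i - j|), (r_k)_i = rho(i), i,j = 1..k.
Equivalently, Durbin-Levinson gives phi_{kk} iteratively:
  phi_{11} = rho(1)
  phi_{kk} = [rho(k) - sum_{j=1..k-1} phi_{k-1,j} rho(k-j)]
            / [1 - sum_{j=1..k-1} phi_{k-1,j} rho(j)],
  phi_{k,j} = phi_{k-1,j} - phi_{kk} phi_{k-1,k-j},  j = 1..k-1.
Step k = 1:
  phi_11 = rho(1) = -0.5816.
Step k = 2:
  phi_22 = [rho(2) - phi_11 rho(1)] / [1 - phi_11 rho(1)] = [0.5335 - (-0.5816)(-0.5816)] / [1 - (-0.5816)(-0.5816)]
         = 0.19524144 / 0.66174144 = 0.295042.
  Update: phi_21 = phi_11 - phi_22 phi_11 = -0.5816 - (0.295042)(-0.5816) = -0.410004.
Step k = 3:
  phi_33 = [rho(3) - phi_21 rho(2) - phi_22 rho(1)] / [1 - phi_21 rho(1) - phi_22 rho(2)]
    numerator   = -0.339 - (-0.410004)(0.5335) - (0.295042)(-0.5816) = 0.0513333
    denominator = 1 - (-0.410004)(-0.5816) - (0.295042)(0.5335) = 0.60413704
  phi_33 = 0.0513333 / 0.60413704 = 0.085.
Therefore phi_{33} = 0.0850.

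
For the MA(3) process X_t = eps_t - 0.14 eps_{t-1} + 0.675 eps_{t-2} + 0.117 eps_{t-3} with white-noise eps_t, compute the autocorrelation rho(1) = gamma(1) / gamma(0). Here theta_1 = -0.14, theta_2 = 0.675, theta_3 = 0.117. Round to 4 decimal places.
\rho(1) = -0.1045

For an MA(q) process with theta_0 = 1, the autocovariance is
  gamma(k) = sigma^2 * sum_{i=0..q-k} theta_i * theta_{i+k},
and rho(k) = gamma(k) / gamma(0). Sigma^2 cancels.
  numerator   = (1)*(-0.14) + (-0.14)*(0.675) + (0.675)*(0.117) = -0.155525.
  denominator = (1)^2 + (-0.14)^2 + (0.675)^2 + (0.117)^2 = 1.488914.
  rho(1) = -0.155525 / 1.488914 = -0.1045.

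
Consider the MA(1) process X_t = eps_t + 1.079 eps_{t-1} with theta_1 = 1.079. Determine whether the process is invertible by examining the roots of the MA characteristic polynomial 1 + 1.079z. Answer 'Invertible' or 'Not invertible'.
\text{Not invertible}

The MA(q) characteristic polynomial is P(z) = 1 + 1.079z.
Invertibility requires all roots to lie outside the unit circle, i.e. |z| > 1 for every root.
This is linear in z: 1 + (1.079) z = 0  =>  z = -1/(1.079) = -0.926784,  |z| = 0.926784.
Moduli of all roots: 0.9268.
All moduli strictly greater than 1? No.
Verdict: Not invertible.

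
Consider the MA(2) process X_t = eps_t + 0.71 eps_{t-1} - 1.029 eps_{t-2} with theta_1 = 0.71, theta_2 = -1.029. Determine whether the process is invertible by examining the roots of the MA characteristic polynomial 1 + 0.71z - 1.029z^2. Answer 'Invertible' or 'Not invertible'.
\text{Not invertible}

The MA(q) characteristic polynomial is P(z) = 1 + 0.71z - 1.029z^2.
Invertibility requires all roots to lie outside the unit circle, i.e. |z| > 1 for every root.
Set 1 + (0.71) z + (-1.029) z^2 = 0, i.e. a z^2 + b z + c = 0 with a = -1.029, b = 0.71, c = 1.
Discriminant D = b^2 - 4ac = (0.71)^2 - 4*(-1.029)*1 = 0.5041 - (-4.116) = 4.6201.
D >= 0, so the roots are real: z = (-b +/- sqrt(D)) / (2a) = (-0.71 +/- 2.149442) / (-2.058).
  z_1 = (-0.71 + 2.149442) / (-2.058) = -0.6994,   |z_1| = 0.6994.
  z_2 = (-0.71 - 2.149442) / (-2.058) = 1.3894,   |z_2| = 1.3894.
Moduli of all roots: 0.6994, 1.3894.
All moduli strictly greater than 1? No.
Verdict: Not invertible.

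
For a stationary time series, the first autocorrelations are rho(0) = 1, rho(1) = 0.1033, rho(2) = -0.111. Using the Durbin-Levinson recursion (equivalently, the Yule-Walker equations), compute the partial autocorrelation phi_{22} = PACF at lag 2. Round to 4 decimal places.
\phi_{22} = -0.1230

The PACF at lag k is phi_{kk}, the last component of the solution
to the Yule-Walker system G_k phi = r_k where
  (G_k)_{ij} = rho(|i - j|), (r_k)_i = rho(i), i,j = 1..k.
Equivalently, Durbin-Levinson gives phi_{kk} iteratively:
  phi_{11} = rho(1)
  phi_{kk} = [rho(k) - sum_{j=1..k-1} phi_{k-1,j} rho(k-j)]
            / [1 - sum_{j=1..k-1} phi_{k-1,j} rho(j)],
  phi_{k,j} = phi_{k-1,j} - phi_{kk} phi_{k-1,k-j},  j = 1..k-1.
Step k = 1:
  phi_11 = rho(1) = 0.1033.
Step k = 2:
  phi_22 = [rho(2) - phi_11 rho(1)] / [1 - phi_11 rho(1)] = [-0.111 - (0.1033)(0.1033)] / [1 - (0.1033)(0.1033)]
         = -0.12167089 / 0.98932911 = -0.123.
Therefore phi_{22} = -0.1230.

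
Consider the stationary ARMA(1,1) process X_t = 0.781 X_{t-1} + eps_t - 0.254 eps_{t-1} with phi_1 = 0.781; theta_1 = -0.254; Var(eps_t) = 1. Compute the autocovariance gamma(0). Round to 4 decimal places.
\gamma(0) = 1.7121

Multiply the model equation by X_{t-k} and take expectations. With theta_0 = psi_0 = 1 and psi_j the MA(infinity) weights, this gives
  gamma(k) - sum_i phi_i gamma(k-i) = c_k,
  c_k = sigma^2 * sum_{j=k..q} theta_j psi_{j-k}   (c_k = 0 for k > q),
using gamma(-m) = gamma(m).
psi-weights needed (psi_j = theta_j + sum_i phi_i psi_{j-i}):
  psi_1 = theta_1 + phi_1 = -0.254 + (0.781) = 0.527
Right-hand sides:
  c_0 = sigma^2 (1 + theta_1 psi_1) = 1 * (1 + (-0.254)(0.527)) = 1 * 0.866142 = 0.866142
  c_1 = sigma^2 theta_1 = 1 * (-0.254) = -0.254
  c_2 = 0
Equations for k = 0 and k = 1 (AR order 1):
  gamma(0) = phi_1 gamma(1) + c_0
  gamma(1) = phi_1 gamma(0) + c_1
Substituting the second into the first: gamma(0) (1 - phi_1^2) = c_0 + phi_1 c_1, so
  gamma(0) = (c_0 + phi_1 c_1) / (1 - phi_1^2) = (0.866142 + (0.781)(-0.254)) / (1 - (0.781)^2) = 0.667768 / 0.390039 = 1.712054.
Therefore gamma(0) = 1.7121 (to 4 decimal places).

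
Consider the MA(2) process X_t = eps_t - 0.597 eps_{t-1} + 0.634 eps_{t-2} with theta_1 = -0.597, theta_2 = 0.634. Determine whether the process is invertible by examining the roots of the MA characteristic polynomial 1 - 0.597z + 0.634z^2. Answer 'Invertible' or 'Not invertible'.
\text{Invertible}

The MA(q) characteristic polynomial is P(z) = 1 - 0.597z + 0.634z^2.
Invertibility requires all roots to lie outside the unit circle, i.e. |z| > 1 for every root.
Set 1 + (-0.597) z + (0.634) z^2 = 0, i.e. a z^2 + b z + c = 0 with a = 0.634, b = -0.597, c = 1.
Discriminant D = b^2 - 4ac = (-0.597)^2 - 4*(0.634)*1 = 0.356409 - (2.536) = -2.179591.
D < 0, so the roots are the complex-conjugate pair z = (-b +/- i sqrt(-D)) / (2a) = 0.4708 +/- 1.1643i.
For a conjugate pair |z|^2 = z * conj(z) = (product of roots) = c/a = 1/(0.634) = 1.577287, so |z| = sqrt(1.577287) = 1.2559 for both roots.
Moduli of all roots: 1.2559, 1.2559.
All moduli strictly greater than 1? Yes.
Verdict: Invertible.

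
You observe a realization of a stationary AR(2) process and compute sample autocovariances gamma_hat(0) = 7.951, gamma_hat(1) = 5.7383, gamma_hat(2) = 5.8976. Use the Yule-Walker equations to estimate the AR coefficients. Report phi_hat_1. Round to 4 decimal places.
\hat\phi_{1} = 0.3890

The Yule-Walker equations for an AR(p) process read, in matrix form,
  Gamma_p phi = r_p,   with   (Gamma_p)_{ij} = gamma(|i - j|),
                       (r_p)_i = gamma(i),   i,j = 1..p.
Substitute the sample gammas (Toeplitz matrix and right-hand side of size 2):
  Gamma_p = [[7.951, 5.7383], [5.7383, 7.951]]
  r_p     = [5.7383, 5.8976]
Written out:
  7.951 phi_1 + 5.7383 phi_2 = 5.7383
  5.7383 phi_1 + 7.951 phi_2 = 5.8976
Solve by Cramer's rule:
  det = gamma(0)^2 - gamma(1)^2 = (7.951)^2 - (5.7383)^2 = 63.218401 - 32.92808689 = 30.29031411
  phi_hat_1 = [gamma(1) gamma(0) - gamma(1) gamma(2)] / det = [(5.7383)(7.951) - (5.7383)(5.8976)] / 30.29031411 = 11.78302522 / 30.29031411 = 0.389
  phi_hat_2 = [gamma(0) gamma(2) - gamma(1)^2] / det = [(7.951)(5.8976) - (5.7383)^2] / 30.29031411 = 13.96373071 / 30.29031411 = 0.461
So phi_hat = [0.3890, 0.4610].
Therefore phi_hat_1 = 0.3890.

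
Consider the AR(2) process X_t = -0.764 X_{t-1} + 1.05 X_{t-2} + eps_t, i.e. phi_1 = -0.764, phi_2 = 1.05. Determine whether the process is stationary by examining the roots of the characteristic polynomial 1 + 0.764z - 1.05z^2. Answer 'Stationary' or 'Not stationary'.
\text{Not stationary}

The AR(p) characteristic polynomial is P(z) = 1 + 0.764z - 1.05z^2.
Stationarity requires all roots to lie outside the unit circle, i.e. |z| > 1 for every root.
Set 1 + (0.764) z + (-1.05) z^2 = 0, i.e. a z^2 + b z + c = 0 with a = -1.05, b = 0.764, c = 1.
Discriminant D = b^2 - 4ac = (0.764)^2 - 4*(-1.05)*1 = 0.583696 - (-4.2) = 4.783696.
D >= 0, so the roots are real: z = (-b +/- sqrt(D)) / (2a) = (-0.764 +/- 2.187166) / (-2.1).
  z_1 = (-0.764 + 2.187166) / (-2.1) = -0.6777,   |z_1| = 0.6777.
  z_2 = (-0.764 - 2.187166) / (-2.1) = 1.4053,   |z_2| = 1.4053.
Moduli of all roots: 0.6777, 1.4053.
All moduli strictly greater than 1? No.
Verdict: Not stationary.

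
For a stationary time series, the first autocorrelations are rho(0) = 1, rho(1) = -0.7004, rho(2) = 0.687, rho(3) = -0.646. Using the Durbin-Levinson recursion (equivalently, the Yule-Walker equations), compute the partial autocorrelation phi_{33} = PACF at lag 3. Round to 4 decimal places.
\phi_{33} = -0.1851

The PACF at lag k is phi_{kk}, the last component of the solution
to the Yule-Walker system G_k phi = r_k where
  (G_k)_{ij} = rho(|i - j|), (r_k)_i = rho(i), i,j = 1..k.
Equivalently, Durbin-Levinson gives phi_{kk} iteratively:
  phi_{11} = rho(1)
  phi_{kk} = [rho(k) - sum_{j=1..k-1} phi_{k-1,j} rho(k-j)]
            / [1 - sum_{j=1..k-1} phi_{k-1,j} rho(j)],
  phi_{k,j} = phi_{k-1,j} - phi_{kk} phi_{k-1,k-j},  j = 1..k-1.
Step k = 1:
  phi_11 = rho(1) = -0.7004.
Step k = 2:
  phi_22 = [rho(2) - phi_11 rho(1)] / [1 - phi_11 rho(1)] = [0.687 - (-0.7004)(-0.7004)] / [1 - (-0.7004)(-0.7004)]
         = 0.19643984 / 0.50943984 = 0.3856.
  Update: phi_21 = phi_11 - phi_22 phi_11 = -0.7004 - (0.3856)(-0.7004) = -0.430326.
Step k = 3:
  phi_33 = [rho(3) - phi_21 rho(2) - phi_22 rho(1)] / [1 - phi_21 rho(1) - phi_22 rho(2)]
    numerator   = -0.646 - (-0.430326)(0.687) - (0.3856)(-0.7004) = -0.08029203
    denominator = 1 - (-0.430326)(-0.7004) - (0.3856)(0.687) = 0.4336927
  phi_33 = -0.08029203 / 0.4336927 = -0.1851.
Therefore phi_{33} = -0.1851.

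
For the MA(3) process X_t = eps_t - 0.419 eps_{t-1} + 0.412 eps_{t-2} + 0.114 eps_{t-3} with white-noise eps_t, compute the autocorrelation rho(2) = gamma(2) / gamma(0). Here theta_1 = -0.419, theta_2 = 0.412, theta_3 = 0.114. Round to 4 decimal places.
\rho(2) = 0.2682

For an MA(q) process with theta_0 = 1, the autocovariance is
  gamma(k) = sigma^2 * sum_{i=0..q-k} theta_i * theta_{i+k},
and rho(k) = gamma(k) / gamma(0). Sigma^2 cancels.
  numerator   = (1)*(0.412) + (-0.419)*(0.114) = 0.364234.
  denominator = (1)^2 + (-0.419)^2 + (0.412)^2 + (0.114)^2 = 1.358301.
  rho(2) = 0.364234 / 1.358301 = 0.2682.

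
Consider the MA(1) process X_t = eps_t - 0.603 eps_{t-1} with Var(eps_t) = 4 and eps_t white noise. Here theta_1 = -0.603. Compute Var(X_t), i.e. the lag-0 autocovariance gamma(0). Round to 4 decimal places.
\gamma(0) = 5.4544

For an MA(q) process X_t = eps_t + sum_i theta_i eps_{t-i} with
Var(eps_t) = sigma^2, the variance is
  gamma(0) = sigma^2 * (1 + sum_i theta_i^2).
  sum_i theta_i^2 = (-0.603)^2 = 0.363609.
  gamma(0) = 4 * (1 + 0.363609) = 4 * 1.363609 = 5.454436, which rounds to 5.4544.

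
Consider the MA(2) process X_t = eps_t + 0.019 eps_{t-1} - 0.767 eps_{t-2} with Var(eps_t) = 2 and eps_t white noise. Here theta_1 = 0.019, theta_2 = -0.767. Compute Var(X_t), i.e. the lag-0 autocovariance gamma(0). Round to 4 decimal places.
\gamma(0) = 3.1773

For an MA(q) process X_t = eps_t + sum_i theta_i eps_{t-i} with
Var(eps_t) = sigma^2, the variance is
  gamma(0) = sigma^2 * (1 + sum_i theta_i^2).
  sum_i theta_i^2 = (0.019)^2 + (-0.767)^2 = 0.000361 + 0.588289 = 0.58865.
  gamma(0) = 2 * (1 + 0.58865) = 2 * 1.58865 = 3.1773.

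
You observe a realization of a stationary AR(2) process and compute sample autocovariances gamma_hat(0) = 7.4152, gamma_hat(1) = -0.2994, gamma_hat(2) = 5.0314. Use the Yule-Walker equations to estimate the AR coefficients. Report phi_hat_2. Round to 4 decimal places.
\hat\phi_{2} = 0.6780

The Yule-Walker equations for an AR(p) process read, in matrix form,
  Gamma_p phi = r_p,   with   (Gamma_p)_{ij} = gamma(|i - j|),
                       (r_p)_i = gamma(i),   i,j = 1..p.
Substitute the sample gammas (Toeplitz matrix and right-hand side of size 2):
  Gamma_p = [[7.4152, -0.2994], [-0.2994, 7.4152]]
  r_p     = [-0.2994, 5.0314]
Written out:
  7.4152 phi_1 - 0.2994 phi_2 = -0.2994
  -0.2994 phi_1 + 7.4152 phi_2 = 5.0314
Solve by Cramer's rule:
  det = gamma(0)^2 - gamma(1)^2 = (7.4152)^2 - (-0.2994)^2 = 54.98519104 - 0.08964036 = 54.89555068
  phi_hat_1 = [gamma(1) gamma(0) - gamma(1) gamma(2)] / det = [(-0.2994)(7.4152) - (-0.2994)(5.0314)] / 54.89555068 = -0.71370972 / 54.89555068 = -0.013
  phi_hat_2 = [gamma(0) gamma(2) - gamma(1)^2] / det = [(7.4152)(5.0314) - (-0.2994)^2] / 54.89555068 = 37.21919692 / 54.89555068 = 0.678
So phi_hat = [-0.0130, 0.6780].
Therefore phi_hat_2 = 0.6780.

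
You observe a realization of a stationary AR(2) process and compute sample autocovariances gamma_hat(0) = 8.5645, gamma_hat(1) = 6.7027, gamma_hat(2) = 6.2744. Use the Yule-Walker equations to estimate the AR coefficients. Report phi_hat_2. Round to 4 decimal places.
\hat\phi_{2} = 0.3100

The Yule-Walker equations for an AR(p) process read, in matrix form,
  Gamma_p phi = r_p,   with   (Gamma_p)_{ij} = gamma(|i - j|),
                       (r_p)_i = gamma(i),   i,j = 1..p.
Substitute the sample gammas (Toeplitz matrix and right-hand side of size 2):
  Gamma_p = [[8.5645, 6.7027], [6.7027, 8.5645]]
  r_p     = [6.7027, 6.2744]
Written out:
  8.5645 phi_1 + 6.7027 phi_2 = 6.7027
  6.7027 phi_1 + 8.5645 phi_2 = 6.2744
Solve by Cramer's rule:
  det = gamma(0)^2 - gamma(1)^2 = (8.5645)^2 - (6.7027)^2 = 73.35066025 - 44.92618729 = 28.42447296
  phi_hat_1 = [gamma(1) gamma(0) - gamma(1) gamma(2)] / det = [(6.7027)(8.5645) - (6.7027)(6.2744)] / 28.42447296 = 15.34985327 / 28.42447296 = 0.54
  phi_hat_2 = [gamma(0) gamma(2) - gamma(1)^2] / det = [(8.5645)(6.2744) - (6.7027)^2] / 28.42447296 = 8.81091151 / 28.42447296 = 0.31
So phi_hat = [0.5400, 0.3100].
Therefore phi_hat_2 = 0.3100.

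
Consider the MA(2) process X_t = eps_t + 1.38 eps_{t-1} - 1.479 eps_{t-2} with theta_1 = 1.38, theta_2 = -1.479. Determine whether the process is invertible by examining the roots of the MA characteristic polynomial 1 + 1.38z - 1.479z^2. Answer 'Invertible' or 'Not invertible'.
\text{Not invertible}

The MA(q) characteristic polynomial is P(z) = 1 + 1.38z - 1.479z^2.
Invertibility requires all roots to lie outside the unit circle, i.e. |z| > 1 for every root.
Set 1 + (1.38) z + (-1.479) z^2 = 0, i.e. a z^2 + b z + c = 0 with a = -1.479, b = 1.38, c = 1.
Discriminant D = b^2 - 4ac = (1.38)^2 - 4*(-1.479)*1 = 1.9044 - (-5.916) = 7.8204.
D >= 0, so the roots are real: z = (-b +/- sqrt(D)) / (2a) = (-1.38 +/- 2.796498) / (-2.958).
  z_1 = (-1.38 + 2.796498) / (-2.958) = -0.4789,   |z_1| = 0.4789.
  z_2 = (-1.38 - 2.796498) / (-2.958) = 1.4119,   |z_2| = 1.4119.
Moduli of all roots: 0.4789, 1.4119.
All moduli strictly greater than 1? No.
Verdict: Not invertible.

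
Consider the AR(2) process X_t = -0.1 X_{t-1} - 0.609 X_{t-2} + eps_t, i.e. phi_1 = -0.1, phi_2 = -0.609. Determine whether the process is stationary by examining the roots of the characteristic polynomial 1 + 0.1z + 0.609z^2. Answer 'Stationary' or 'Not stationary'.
\text{Stationary}

The AR(p) characteristic polynomial is P(z) = 1 + 0.1z + 0.609z^2.
Stationarity requires all roots to lie outside the unit circle, i.e. |z| > 1 for every root.
Set 1 + (0.1) z + (0.609) z^2 = 0, i.e. a z^2 + b z + c = 0 with a = 0.609, b = 0.1, c = 1.
Discriminant D = b^2 - 4ac = (0.1)^2 - 4*(0.609)*1 = 0.01 - (2.436) = -2.426.
D < 0, so the roots are the complex-conjugate pair z = (-b +/- i sqrt(-D)) / (2a) = -0.0821 +/- 1.2788i.
For a conjugate pair |z|^2 = z * conj(z) = (product of roots) = c/a = 1/(0.609) = 1.642036, so |z| = sqrt(1.642036) = 1.2814 for both roots.
Moduli of all roots: 1.2814, 1.2814.
All moduli strictly greater than 1? Yes.
Verdict: Stationary.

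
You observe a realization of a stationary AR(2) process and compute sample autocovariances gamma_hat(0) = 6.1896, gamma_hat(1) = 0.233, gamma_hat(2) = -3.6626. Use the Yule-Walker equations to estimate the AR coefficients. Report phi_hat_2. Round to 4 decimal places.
\hat\phi_{2} = -0.5940

The Yule-Walker equations for an AR(p) process read, in matrix form,
  Gamma_p phi = r_p,   with   (Gamma_p)_{ij} = gamma(|i - j|),
                       (r_p)_i = gamma(i),   i,j = 1..p.
Substitute the sample gammas (Toeplitz matrix and right-hand side of size 2):
  Gamma_p = [[6.1896, 0.233], [0.233, 6.1896]]
  r_p     = [0.233, -3.6626]
Written out:
  6.1896 phi_1 + 0.233 phi_2 = 0.233
  0.233 phi_1 + 6.1896 phi_2 = -3.6626
Solve by Cramer's rule:
  det = gamma(0)^2 - gamma(1)^2 = (6.1896)^2 - (0.233)^2 = 38.31114816 - 0.054289 = 38.25685916
  phi_hat_1 = [gamma(1) gamma(0) - gamma(1) gamma(2)] / det = [(0.233)(6.1896) - (0.233)(-3.6626)] / 38.25685916 = 2.2955626 / 38.25685916 = 0.06
  phi_hat_2 = [gamma(0) gamma(2) - gamma(1)^2] / det = [(6.1896)(-3.6626) - (0.233)^2] / 38.25685916 = -22.72431796 / 38.25685916 = -0.594
So phi_hat = [0.0600, -0.5940].
Therefore phi_hat_2 = -0.5940.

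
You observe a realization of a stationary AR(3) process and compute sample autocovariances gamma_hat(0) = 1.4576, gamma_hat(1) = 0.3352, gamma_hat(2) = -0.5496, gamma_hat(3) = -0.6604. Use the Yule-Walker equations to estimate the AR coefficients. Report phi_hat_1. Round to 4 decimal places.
\hat\phi_{1} = 0.2000

The Yule-Walker equations for an AR(p) process read, in matrix form,
  Gamma_p phi = r_p,   with   (Gamma_p)_{ij} = gamma(|i - j|),
                       (r_p)_i = gamma(i),   i,j = 1..p.
Substitute the sample gammas (Toeplitz matrix and right-hand side of size 3):
  Gamma_p = [[1.4576, 0.3352, -0.5496], [0.3352, 1.4576, 0.3352], [-0.5496, 0.3352, 1.4576]]
  r_p     = [0.3352, -0.5496, -0.6604]
Written out (R1..R3):
  (R1) 1.4576 phi_1 + 0.3352 phi_2 - 0.5496 phi_3 = 0.3352
  (R2) 0.3352 phi_1 + 1.4576 phi_2 + 0.3352 phi_3 = -0.5496
  (R3) -0.5496 phi_1 + 0.3352 phi_2 + 1.4576 phi_3 = -0.6604
Gaussian elimination:
  R2 <- R2 - (0.3352/1.4576) R1 = R2 - (0.229967) R1:  1.380515 phi_2 + 0.46159 phi_3 = -0.626685
  R3 <- R3 - (-0.5496/1.4576) R1 = R3 - (-0.377058) R1:  0.46159 phi_2 + 1.250369 phi_3 = -0.53401
  R3 <- R3 - (0.46159/1.380515) R2 = R3 - (0.334361) R2:  1.096031 phi_3 = -0.324471
Back-substitution:
  phi_hat_3 = -0.324471 / 1.096031 = -0.296042
  phi_hat_2 = (-0.626685 - (0.46159)(-0.296042)) / 1.380515 = -0.354965
  phi_hat_1 = (0.3352 - (0.3352)(-0.354965) - (-0.5496)(-0.296042)) / 1.4576 = 0.199972
So phi_hat = [0.2000, -0.3550, -0.2960].
Therefore phi_hat_1 = 0.2000.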